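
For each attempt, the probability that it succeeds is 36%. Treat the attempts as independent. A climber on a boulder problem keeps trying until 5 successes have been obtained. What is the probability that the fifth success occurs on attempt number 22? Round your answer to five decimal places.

0.01835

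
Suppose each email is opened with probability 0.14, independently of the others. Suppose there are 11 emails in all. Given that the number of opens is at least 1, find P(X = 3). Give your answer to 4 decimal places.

X ~ Binomial(11, 0.14). Want P(X=3 | X≥1) = P(X=3) / P(X≥1).
P(X=3) = C(11,3)·0.14^3·0.86^8 = 0.135474
P(X≥1) = 1 − 0.190319 = 0.809681
Ratio = 0.135474 / 0.809681 = 0.167318

0.1673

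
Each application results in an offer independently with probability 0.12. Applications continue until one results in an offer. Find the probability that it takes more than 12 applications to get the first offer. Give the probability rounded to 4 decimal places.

Y = number of applications to the first success; geometric, p = 0.12.
P(Y > 12) = P(first 12 all fail) = (1−p)^12 = 0.215671

0.2157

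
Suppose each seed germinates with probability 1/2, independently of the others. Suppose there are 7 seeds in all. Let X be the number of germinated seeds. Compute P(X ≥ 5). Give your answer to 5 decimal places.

0.22656

X ~ Binomial(7, 0.50); P(X ≥ 5) = Σ C(7,k) p^k (1−p)^(7−k) over k:
  k=5: C(7,5)·0.50^5·0.50^2 = 0.1640625
  k=6: C(7,6)·0.50^6·0.50^1 = 0.0546875
  k=7: C(7,7)·0.50^7·0.50^0 = 0.0078125
Total = 0.2265625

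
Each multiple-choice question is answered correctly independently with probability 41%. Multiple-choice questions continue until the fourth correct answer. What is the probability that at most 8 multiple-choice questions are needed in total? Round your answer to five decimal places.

Finishing within 8 multiple-choice questions ⇔ at least 4 successes in the first 8. With X ~ Binomial(8, 0.41), P(Y ≤ 8) = 1 − P(X ≤ 3).
  k=0: C(8,0)·0.41^0·0.59^8 = 0.0146830
  k=1: C(8,1)·0.41^1·0.59^7 = 0.0816278
  k=2: C(8,2)·0.41^2·0.59^6 = 0.1985353
  k=3: C(8,3)·0.41^3·0.59^5 = 0.2759305
1 − 0.5707766 = 0.4292234

0.42922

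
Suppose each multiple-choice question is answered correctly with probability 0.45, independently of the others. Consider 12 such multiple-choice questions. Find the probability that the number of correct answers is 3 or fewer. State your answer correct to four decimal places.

0.1345

X ~ Binomial(12, 0.45); P(X ≤ 3) = Σ C(12,k) p^k (1−p)^(12−k) over k:
  k=0: C(12,0)·0.45^0·0.55^12 = 0.000766
  k=1: C(12,1)·0.45^1·0.55^11 = 0.007523
  k=2: C(12,2)·0.45^2·0.55^10 = 0.033853
  k=3: C(12,3)·0.45^3·0.55^9 = 0.092326
Total = 0.134468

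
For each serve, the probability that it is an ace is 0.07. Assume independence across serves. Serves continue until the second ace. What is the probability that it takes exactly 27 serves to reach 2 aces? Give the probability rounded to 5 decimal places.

Y = trial on which the second success occurs; negative binomial, r=2, p=0.07.
P(Y=27) = C(26,1) · p^2 · (1−p)^25
= 26 · 0.0049 · 0.16296 = 0.0207608

0.02076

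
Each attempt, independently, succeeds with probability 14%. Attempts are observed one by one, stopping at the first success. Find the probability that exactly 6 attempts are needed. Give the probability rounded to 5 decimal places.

0.06586

Geometric (trials to first success), p = 0.14.
P(Y = 6) = (1−p)^5 · p = 0.47043 · 0.14 = 0.0658598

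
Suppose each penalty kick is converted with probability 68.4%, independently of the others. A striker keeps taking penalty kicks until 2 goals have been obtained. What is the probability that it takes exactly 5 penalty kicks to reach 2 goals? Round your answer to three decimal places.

0.059

Y = trial on which the second success occurs; negative binomial, r=2, p=0.684.
P(Y=5) = C(4,1) · p^2 · (1−p)^3
= 4 · 0.46786 · 0.031554 = 0.05905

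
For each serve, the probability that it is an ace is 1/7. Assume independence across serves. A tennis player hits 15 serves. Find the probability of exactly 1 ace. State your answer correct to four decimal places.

0.2476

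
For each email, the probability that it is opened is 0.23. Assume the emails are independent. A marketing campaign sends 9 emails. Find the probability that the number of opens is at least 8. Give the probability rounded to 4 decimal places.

0.0001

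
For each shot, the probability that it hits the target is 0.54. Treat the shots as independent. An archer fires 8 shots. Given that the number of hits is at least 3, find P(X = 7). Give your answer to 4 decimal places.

0.0546

X ~ Binomial(8, 0.54). Want P(X=7 | X≥3) = P(X=7) / P(X≥3).
P(X=7) = C(8,7)·0.54^7·0.46^1 = 0.049272
P(X≥3) = 1 − 0.002005 − 0.018827 − 0.077356 = 0.901812
Ratio = 0.049272 / 0.901812 = 0.054637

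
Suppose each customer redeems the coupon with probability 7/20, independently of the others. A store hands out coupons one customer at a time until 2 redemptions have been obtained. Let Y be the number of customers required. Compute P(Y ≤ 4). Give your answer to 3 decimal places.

Finishing within 4 customers ⇔ at least 2 successes in the first 4. With X ~ Binomial(4, 0.35), P(Y ≤ 4) = 1 − P(X ≤ 1).
  k=0: C(4,0)·0.35^0·0.65^4 = 0.17851
  k=1: C(4,1)·0.35^1·0.65^3 = 0.38448
1 − 0.56298 = 0.43702

0.437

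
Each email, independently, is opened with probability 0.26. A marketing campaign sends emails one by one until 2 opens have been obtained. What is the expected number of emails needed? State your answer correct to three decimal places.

7.692

Y = total emails until the second success; negative binomial with r=2, p=0.26.
E[Y] = r / p = 2 / 0.26 = 7.69231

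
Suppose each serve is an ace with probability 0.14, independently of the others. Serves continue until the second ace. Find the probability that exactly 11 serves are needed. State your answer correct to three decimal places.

Y = trial on which the second success occurs; negative binomial, r=2, p=0.14.
P(Y=11) = C(10,1) · p^2 · (1−p)^9
= 10 · 0.0196 · 0.25733 = 0.05044

0.050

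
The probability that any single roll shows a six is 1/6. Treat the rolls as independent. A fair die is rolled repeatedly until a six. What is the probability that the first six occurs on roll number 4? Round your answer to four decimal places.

Geometric (trials to first success), p = 0.166667.
P(Y = 4) = (1−p)^3 · p = 0.5787 · 0.166667 = 0.096451

0.0965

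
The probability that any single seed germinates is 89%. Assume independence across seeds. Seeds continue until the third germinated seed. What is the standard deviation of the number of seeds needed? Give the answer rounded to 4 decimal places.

0.6455

Y = total seeds until the third success; negative binomial with r=3, p=0.89.
SD(Y) = √[r(1−p)/p²] = √(0.416614) = 0.645456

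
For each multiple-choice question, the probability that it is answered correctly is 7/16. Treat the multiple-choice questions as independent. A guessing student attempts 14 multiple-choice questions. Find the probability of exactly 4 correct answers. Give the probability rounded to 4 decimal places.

X ~ Binomial(n=14, p=0.4375).
P(X=4) = C(14,4) · p^4 · (1−p)^10
= 1001 · 0.036636 · 0.0031712 = 0.116298

0.1163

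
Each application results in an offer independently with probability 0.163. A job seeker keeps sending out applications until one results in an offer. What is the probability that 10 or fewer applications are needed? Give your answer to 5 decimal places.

Y = number of applications to the first success; geometric, p = 0.163.
P(Y ≤ 10) = 1 − (1−p)^10 = 1 − 0.1687542 = 0.8312458

0.83125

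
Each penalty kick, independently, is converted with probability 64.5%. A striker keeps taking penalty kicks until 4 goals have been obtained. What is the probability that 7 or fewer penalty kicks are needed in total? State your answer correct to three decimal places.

0.792

Finishing within 7 penalty kicks ⇔ at least 4 successes in the first 7. With X ~ Binomial(7, 0.645), P(Y ≤ 7) = 1 − P(X ≤ 3).
  k=0: C(7,0)·0.645^0·0.355^7 = 0.00071
  k=1: C(7,1)·0.645^1·0.355^6 = 0.00904
  k=2: C(7,2)·0.645^2·0.355^5 = 0.04926
  k=3: C(7,3)·0.645^3·0.355^4 = 0.14916
1 − 0.20817 = 0.79183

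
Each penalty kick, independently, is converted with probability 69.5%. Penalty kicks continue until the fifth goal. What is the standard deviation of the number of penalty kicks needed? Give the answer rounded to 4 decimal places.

Y = total penalty kicks until the fifth success; negative binomial with r=5, p=0.695.
SD(Y) = √[r(1−p)/p²] = √(3.157186) = 1.776847

1.7768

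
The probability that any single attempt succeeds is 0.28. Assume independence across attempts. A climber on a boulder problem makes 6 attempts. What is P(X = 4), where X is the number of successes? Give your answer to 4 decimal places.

X ~ Binomial(n=6, p=0.28).
P(X=4) = C(6,4) · p^4 · (1−p)^2
= 15 · 0.0061466 · 0.5184 = 0.047796

0.0478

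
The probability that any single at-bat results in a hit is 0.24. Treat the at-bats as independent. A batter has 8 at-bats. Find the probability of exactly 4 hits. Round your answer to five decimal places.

0.07748

X ~ Binomial(n=8, p=0.24).
P(X=4) = C(8,4) · p^4 · (1−p)^4
= 70 · 0.0033178 · 0.33362 = 0.0774814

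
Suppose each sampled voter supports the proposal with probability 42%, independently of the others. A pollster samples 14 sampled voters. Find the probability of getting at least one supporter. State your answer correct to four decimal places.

P(at least one) = 1 − P(none) = 1 − (1 − 0.42)^14
= 1 − 0.000488 = 0.999512

0.9995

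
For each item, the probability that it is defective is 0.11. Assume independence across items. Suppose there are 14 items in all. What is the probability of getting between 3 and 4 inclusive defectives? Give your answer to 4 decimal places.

X ~ Binomial(14, 0.11); P(3 ≤ X ≤ 4) = Σ C(14,k) p^k (1−p)^(14−k) over k:
  k=3: C(14,3)·0.11^3·0.89^11 = 0.134453
  k=4: C(14,4)·0.11^4·0.89^10 = 0.045699
Total = 0.180152

0.1802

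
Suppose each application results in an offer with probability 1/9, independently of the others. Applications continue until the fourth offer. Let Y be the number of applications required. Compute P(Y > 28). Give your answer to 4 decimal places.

0.6211

Needing more than 28 applications ⇔ fewer than 4 successes in the first 28. With X ~ Binomial(28, 0.111111), P(Y > 28) = P(X ≤ 3).
  k=0: C(28,0)·0.111111^0·0.888889^28 = 0.036960
  k=1: C(28,1)·0.111111^1·0.888889^27 = 0.129359
  k=2: C(28,2)·0.111111^2·0.888889^26 = 0.218294
  k=3: C(28,3)·0.111111^3·0.888889^25 = 0.236485
P(X ≤ 3) = 0.621098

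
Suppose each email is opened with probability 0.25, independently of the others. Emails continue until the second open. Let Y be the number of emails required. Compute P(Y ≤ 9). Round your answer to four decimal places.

Finishing within 9 emails ⇔ at least 2 successes in the first 9. With X ~ Binomial(9, 0.25), P(Y ≤ 9) = 1 − P(X ≤ 1).
  k=0: C(9,0)·0.25^0·0.75^9 = 0.075085
  k=1: C(9,1)·0.25^1·0.75^8 = 0.225254
1 − 0.300339 = 0.699661

0.6997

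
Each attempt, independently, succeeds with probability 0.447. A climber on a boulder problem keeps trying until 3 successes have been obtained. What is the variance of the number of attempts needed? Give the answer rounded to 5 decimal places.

8.30293

Y = total attempts until the third success; negative binomial with r=3, p=0.447.
Var(Y) = r(1−p)/p² = 3·0.553 / 0.447² = 8.3029293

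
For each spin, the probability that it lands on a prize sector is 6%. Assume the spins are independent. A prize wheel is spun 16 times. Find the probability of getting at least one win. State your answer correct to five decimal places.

0.62843

P(at least one) = 1 − P(none) = 1 − (1 − 0.06)^16
= 1 − 0.3715743 = 0.6284257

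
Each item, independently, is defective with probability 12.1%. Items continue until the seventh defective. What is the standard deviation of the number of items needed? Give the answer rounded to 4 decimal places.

Y = total items until the seventh success; negative binomial with r=7, p=0.121.
SD(Y) = √[r(1−p)/p²] = √(420.258179) = 20.500199

20.5002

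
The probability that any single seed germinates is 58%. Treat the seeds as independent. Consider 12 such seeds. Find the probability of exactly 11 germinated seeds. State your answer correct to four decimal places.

X ~ Binomial(n=12, p=0.58).
P(X=11) = C(12,11) · p^11 · (1−p)^1
= 12 · 0.0024987 · 0.42 = 0.012593

0.0126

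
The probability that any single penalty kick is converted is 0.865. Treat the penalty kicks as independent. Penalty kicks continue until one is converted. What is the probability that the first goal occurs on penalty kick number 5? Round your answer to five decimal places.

Geometric (trials to first success), p = 0.865.
P(Y = 5) = (1−p)^4 · p = 0.00033215 · 0.865 = 0.0002873

0.00029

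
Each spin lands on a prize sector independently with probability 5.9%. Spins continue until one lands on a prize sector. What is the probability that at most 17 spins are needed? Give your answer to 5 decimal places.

Y = number of spins to the first success; geometric, p = 0.059.
P(Y ≤ 17) = 1 − (1−p)^17 = 1 − 0.3556506 = 0.6443494

0.64435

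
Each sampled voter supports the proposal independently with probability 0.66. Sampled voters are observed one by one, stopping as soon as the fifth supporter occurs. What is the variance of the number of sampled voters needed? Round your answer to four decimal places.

3.9027

Y = total sampled voters until the fifth success; negative binomial with r=5, p=0.66.
Var(Y) = r(1−p)/p² = 5·0.34 / 0.66² = 3.902663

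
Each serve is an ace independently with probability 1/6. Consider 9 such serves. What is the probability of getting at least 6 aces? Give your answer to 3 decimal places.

0.001

X ~ Binomial(9, 0.166667); P(X ≥ 6) = Σ C(9,k) p^k (1−p)^(9−k) over k:
  k=6: C(9,6)·0.166667^6·0.833333^3 = 0.00104
  k=7: C(9,7)·0.166667^7·0.833333^2 = 0.00009
  k=8: C(9,8)·0.166667^8·0.833333^1 = 0.00000
  k=9: C(9,9)·0.166667^9·0.833333^0 = 0.00000
Total = 0.00114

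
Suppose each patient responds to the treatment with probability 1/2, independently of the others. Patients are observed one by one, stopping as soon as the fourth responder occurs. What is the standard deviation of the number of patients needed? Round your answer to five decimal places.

Y = total patients until the fourth success; negative binomial with r=4, p=0.50.
SD(Y) = √[r(1−p)/p²] = √(8.0000000) = 2.8284271

2.82843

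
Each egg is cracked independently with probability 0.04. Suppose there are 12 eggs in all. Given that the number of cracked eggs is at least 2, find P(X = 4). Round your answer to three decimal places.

X ~ Binomial(12, 0.04). Want P(X=4 | X≥2) = P(X=4) / P(X≥2).
P(X=4) = C(12,4)·0.04^4·0.96^8 = 0.00091
P(X≥2) = 1 − 0.61271 − 0.30635 = 0.08094
Ratio = 0.00091 / 0.08094 = 0.01129

0.011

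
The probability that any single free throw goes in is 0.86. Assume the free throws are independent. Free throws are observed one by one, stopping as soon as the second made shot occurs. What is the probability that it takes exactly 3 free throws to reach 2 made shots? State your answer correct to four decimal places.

0.2071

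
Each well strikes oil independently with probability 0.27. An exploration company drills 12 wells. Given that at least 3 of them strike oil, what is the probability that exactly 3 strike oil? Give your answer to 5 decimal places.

0.38125

X ~ Binomial(12, 0.27). Want P(X=3 | X≥3) = P(X=3) / P(X≥3).
P(X=3) = C(12,3)·0.27^3·0.73^9 = 0.2549293
P(X≥3) = 1 − 0.0229020 − 0.1016474 − 0.2067760 = 0.6686745
Ratio = 0.2549293 / 0.6686745 = 0.3812457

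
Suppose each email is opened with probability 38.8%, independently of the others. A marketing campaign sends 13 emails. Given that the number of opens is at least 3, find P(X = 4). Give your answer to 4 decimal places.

0.2095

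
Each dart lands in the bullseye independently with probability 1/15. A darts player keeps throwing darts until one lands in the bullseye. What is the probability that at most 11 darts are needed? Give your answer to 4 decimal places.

Y = number of darts to the first success; geometric, p = 0.066667.
P(Y ≤ 11) = 1 − (1−p)^11 = 1 − 0.468171 = 0.531829

0.5318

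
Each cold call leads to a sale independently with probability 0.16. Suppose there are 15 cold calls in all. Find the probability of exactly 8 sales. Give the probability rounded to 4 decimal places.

0.0008

X ~ Binomial(n=15, p=0.16).
P(X=8) = C(15,8) · p^8 · (1−p)^7
= 6435 · 4.295e-07 · 0.29509 = 0.000816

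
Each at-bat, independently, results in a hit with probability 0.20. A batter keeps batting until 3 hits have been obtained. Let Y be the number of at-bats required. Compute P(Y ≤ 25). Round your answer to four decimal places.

0.9018

Finishing within 25 at-bats ⇔ at least 3 successes in the first 25. With X ~ Binomial(25, 0.20), P(Y ≤ 25) = 1 − P(X ≤ 2).
  k=0: C(25,0)·0.20^0·0.80^25 = 0.003778
  k=1: C(25,1)·0.20^1·0.80^24 = 0.023612
  k=2: C(25,2)·0.20^2·0.80^23 = 0.070835
1 − 0.098225 = 0.901775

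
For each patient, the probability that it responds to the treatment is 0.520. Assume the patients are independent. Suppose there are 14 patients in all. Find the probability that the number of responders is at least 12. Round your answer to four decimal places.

0.0097

X ~ Binomial(14, 0.52); P(X ≥ 12) = Σ C(14,k) p^k (1−p)^(14−k) over k:
  k=12: C(14,12)·0.52^12·0.48^2 = 0.008195
  k=13: C(14,13)·0.52^13·0.48^1 = 0.001366
  k=14: C(14,14)·0.52^14·0.48^0 = 0.000106
Total = 0.009667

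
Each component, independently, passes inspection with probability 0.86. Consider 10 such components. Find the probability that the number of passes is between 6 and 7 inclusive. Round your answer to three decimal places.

0.147

X ~ Binomial(10, 0.86); P(6 ≤ X ≤ 7) = Σ C(10,k) p^k (1−p)^(10−k) over k:
  k=6: C(10,6)·0.86^6·0.14^4 = 0.03264
  k=7: C(10,7)·0.86^7·0.14^3 = 0.11457
Total = 0.14720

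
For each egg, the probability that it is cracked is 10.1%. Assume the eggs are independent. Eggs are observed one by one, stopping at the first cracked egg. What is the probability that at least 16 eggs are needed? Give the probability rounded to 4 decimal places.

Y = number of eggs to the first success; geometric, p = 0.101.
P(Y > 15) = P(first 15 all fail) = (1−p)^15 = 0.202486

0.2025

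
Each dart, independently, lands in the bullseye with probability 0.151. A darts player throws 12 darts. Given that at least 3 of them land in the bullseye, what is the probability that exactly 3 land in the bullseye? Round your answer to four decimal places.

X ~ Binomial(12, 0.151). Want P(X=3 | X≥3) = P(X=3) / P(X≥3).
P(X=3) = C(12,3)·0.151^3·0.849^9 = 0.173589
P(X≥3) = 1 − 0.140247 − 0.299325 − 0.292802 = 0.267626
Ratio = 0.173589 / 0.267626 = 0.648626

0.6486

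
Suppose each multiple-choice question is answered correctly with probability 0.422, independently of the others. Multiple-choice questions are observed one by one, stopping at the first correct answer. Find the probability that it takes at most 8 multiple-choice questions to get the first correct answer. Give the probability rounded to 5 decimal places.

Y = number of multiple-choice questions to the first success; geometric, p = 0.422.
P(Y ≤ 8) = 1 − (1−p)^8 = 1 − 0.0124573 = 0.9875427

0.98754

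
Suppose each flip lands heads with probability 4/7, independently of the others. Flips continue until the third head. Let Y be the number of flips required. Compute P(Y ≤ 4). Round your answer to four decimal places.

0.4265

Finishing within 4 flips ⇔ at least 3 successes in the first 4. With X ~ Binomial(4, 0.571429), P(Y ≤ 4) = 1 − P(X ≤ 2).
  k=0: C(4,0)·0.571429^0·0.428571^4 = 0.033736
  k=1: C(4,1)·0.571429^1·0.428571^3 = 0.179925
  k=2: C(4,2)·0.571429^2·0.428571^2 = 0.359850
1 − 0.573511 = 0.426489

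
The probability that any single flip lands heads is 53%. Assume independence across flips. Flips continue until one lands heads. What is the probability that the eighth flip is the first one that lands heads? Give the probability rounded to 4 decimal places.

0.0027

Geometric (trials to first success), p = 0.53.
P(Y = 8) = (1−p)^7 · p = 0.0050662 · 0.53 = 0.002685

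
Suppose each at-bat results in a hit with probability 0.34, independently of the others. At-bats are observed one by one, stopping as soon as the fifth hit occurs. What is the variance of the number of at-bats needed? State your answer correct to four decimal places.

Y = total at-bats until the fifth success; negative binomial with r=5, p=0.34.
Var(Y) = r(1−p)/p² = 5·0.66 / 0.34² = 28.546713

28.5467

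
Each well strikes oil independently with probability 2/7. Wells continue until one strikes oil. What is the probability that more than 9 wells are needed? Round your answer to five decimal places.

0.04840

Y = number of wells to the first success; geometric, p = 0.285714.
P(Y > 9) = P(first 9 all fail) = (1−p)^9 = 0.0484003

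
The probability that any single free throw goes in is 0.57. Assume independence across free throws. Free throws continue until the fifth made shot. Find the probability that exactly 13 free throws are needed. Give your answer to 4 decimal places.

Y = trial on which the fifth success occurs; negative binomial, r=5, p=0.57.
P(Y=13) = C(12,4) · p^5 · (1−p)^8
= 495 · 0.060169 · 0.0011688 = 0.034812

0.0348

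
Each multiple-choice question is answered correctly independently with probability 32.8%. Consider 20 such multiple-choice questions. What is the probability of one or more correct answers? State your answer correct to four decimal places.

0.9996

P(at least one) = 1 − P(none) = 1 − (1 − 0.328)^20
= 1 − 0.000353 = 0.999647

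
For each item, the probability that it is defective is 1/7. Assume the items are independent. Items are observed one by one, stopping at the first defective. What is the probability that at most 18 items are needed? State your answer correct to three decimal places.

0.938

Y = number of items to the first success; geometric, p = 0.142857.
P(Y ≤ 18) = 1 − (1−p)^18 = 1 − 0.06237 = 0.93763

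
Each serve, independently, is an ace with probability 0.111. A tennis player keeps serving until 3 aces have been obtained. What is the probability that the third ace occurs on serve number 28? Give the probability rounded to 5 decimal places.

Y = trial on which the third success occurs; negative binomial, r=3, p=0.111.
P(Y=28) = C(27,2) · p^3 · (1−p)^25
= 351 · 0.0013676 · 0.052789 = 0.0253408

0.02534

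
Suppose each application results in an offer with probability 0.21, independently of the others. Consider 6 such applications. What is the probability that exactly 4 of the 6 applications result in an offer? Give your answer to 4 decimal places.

X ~ Binomial(n=6, p=0.21).
P(X=4) = C(6,4) · p^4 · (1−p)^2
= 15 · 0.0019448 · 0.6241 = 0.018206

0.0182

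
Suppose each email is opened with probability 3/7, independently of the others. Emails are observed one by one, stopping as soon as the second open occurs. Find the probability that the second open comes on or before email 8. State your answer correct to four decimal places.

0.9204

Finishing within 8 emails ⇔ at least 2 successes in the first 8. With X ~ Binomial(8, 0.428571), P(Y ≤ 8) = 1 − P(X ≤ 1).
  k=0: C(8,0)·0.428571^0·0.571429^8 = 0.011368
  k=1: C(8,1)·0.428571^1·0.571429^7 = 0.068210
1 − 0.079578 = 0.920422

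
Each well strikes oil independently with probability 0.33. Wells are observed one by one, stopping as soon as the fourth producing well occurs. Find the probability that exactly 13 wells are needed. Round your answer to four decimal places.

Y = trial on which the fourth success occurs; negative binomial, r=4, p=0.33.
P(Y=13) = C(12,3) · p^4 · (1−p)^9
= 220 · 0.011859 · 0.027207 = 0.070983

0.0710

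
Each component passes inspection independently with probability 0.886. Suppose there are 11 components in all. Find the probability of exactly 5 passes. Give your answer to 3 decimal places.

0.001

X ~ Binomial(n=11, p=0.886).
P(X=5) = C(11,5) · p^5 · (1−p)^6
= 462 · 0.54597 · 2.195e-06 = 0.00055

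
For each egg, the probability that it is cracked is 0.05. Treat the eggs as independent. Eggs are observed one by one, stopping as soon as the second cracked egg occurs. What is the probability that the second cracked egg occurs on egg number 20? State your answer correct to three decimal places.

0.019

Y = trial on which the second success occurs; negative binomial, r=2, p=0.05.
P(Y=20) = C(19,1) · p^2 · (1−p)^18
= 19 · 0.0025 · 0.39721 = 0.01887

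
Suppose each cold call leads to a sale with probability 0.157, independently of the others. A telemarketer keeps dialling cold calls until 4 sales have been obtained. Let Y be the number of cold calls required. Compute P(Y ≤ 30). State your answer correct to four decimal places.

0.7148

Finishing within 30 cold calls ⇔ at least 4 successes in the first 30. With X ~ Binomial(30, 0.157), P(Y ≤ 30) = 1 − P(X ≤ 3).
  k=0: C(30,0)·0.157^0·0.843^30 = 0.005954
  k=1: C(30,1)·0.157^1·0.843^29 = 0.033268
  k=2: C(30,2)·0.157^2·0.843^28 = 0.089838
  k=3: C(30,3)·0.157^3·0.843^27 = 0.156160
1 − 0.285220 = 0.714780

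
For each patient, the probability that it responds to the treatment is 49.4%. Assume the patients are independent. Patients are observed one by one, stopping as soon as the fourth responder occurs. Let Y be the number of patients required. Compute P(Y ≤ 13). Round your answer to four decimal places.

0.9495

Finishing within 13 patients ⇔ at least 4 successes in the first 13. With X ~ Binomial(13, 0.494), P(Y ≤ 13) = 1 − P(X ≤ 3).
  k=0: C(13,0)·0.494^0·0.506^13 = 0.000143
  k=1: C(13,1)·0.494^1·0.506^12 = 0.001809
  k=2: C(13,2)·0.494^2·0.506^11 = 0.010598
  k=3: C(13,3)·0.494^3·0.506^10 = 0.037936
1 − 0.050485 = 0.949515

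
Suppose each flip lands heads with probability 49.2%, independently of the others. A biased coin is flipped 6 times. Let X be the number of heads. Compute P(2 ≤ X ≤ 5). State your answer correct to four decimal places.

0.8688

X ~ Binomial(6, 0.492); P(2 ≤ X ≤ 5) = Σ C(6,k) p^k (1−p)^(6−k) over k:
  k=2: C(6,2)·0.492^2·0.508^4 = 0.241811
  k=3: C(6,3)·0.492^3·0.508^3 = 0.312260
  k=4: C(6,4)·0.492^4·0.508^2 = 0.226819
  k=5: C(6,5)·0.492^5·0.508^1 = 0.087870
Total = 0.868760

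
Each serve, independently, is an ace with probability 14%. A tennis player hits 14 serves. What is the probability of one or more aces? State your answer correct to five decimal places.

P(at least one) = 1 − P(none) = 1 − (1 − 0.14)^14
= 1 − 0.1210538 = 0.8789462

0.87895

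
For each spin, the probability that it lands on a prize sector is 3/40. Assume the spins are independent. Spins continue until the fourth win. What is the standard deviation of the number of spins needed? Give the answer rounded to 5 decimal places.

Y = total spins until the fourth success; negative binomial with r=4, p=0.075.
SD(Y) = √[r(1−p)/p²] = √(657.7777778) = 25.6471787

25.64718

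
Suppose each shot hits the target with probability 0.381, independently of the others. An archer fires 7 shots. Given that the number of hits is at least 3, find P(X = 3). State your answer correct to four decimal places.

X ~ Binomial(7, 0.381). Want P(X=3 | X≥3) = P(X=3) / P(X≥3).
P(X=3) = C(7,3)·0.381^3·0.619^4 = 0.284188
P(X≥3) = 1 − 0.034820 − 0.150026 − 0.277027 = 0.538126
Ratio = 0.284188 / 0.538126 = 0.528106

0.5281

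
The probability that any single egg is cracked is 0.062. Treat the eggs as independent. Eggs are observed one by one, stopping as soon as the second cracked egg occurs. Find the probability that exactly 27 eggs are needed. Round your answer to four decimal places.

0.0202

Y = trial on which the second success occurs; negative binomial, r=2, p=0.062.
P(Y=27) = C(26,1) · p^2 · (1−p)^25
= 26 · 0.003844 · 0.20187 = 0.020176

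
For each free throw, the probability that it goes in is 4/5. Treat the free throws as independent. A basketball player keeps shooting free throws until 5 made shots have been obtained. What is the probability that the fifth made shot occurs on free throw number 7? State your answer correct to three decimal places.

0.197

Y = trial on which the fifth success occurs; negative binomial, r=5, p=0.80.
P(Y=7) = C(6,4) · p^5 · (1−p)^2
= 15 · 0.32768 · 0.04 = 0.19661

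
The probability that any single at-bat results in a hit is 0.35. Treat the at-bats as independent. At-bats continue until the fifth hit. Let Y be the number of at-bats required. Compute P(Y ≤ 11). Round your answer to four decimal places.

0.3317

Finishing within 11 at-bats ⇔ at least 5 successes in the first 11. With X ~ Binomial(11, 0.35), P(Y ≤ 11) = 1 − P(X ≤ 4).
  k=0: C(11,0)·0.35^0·0.65^11 = 0.008751
  k=1: C(11,1)·0.35^1·0.65^10 = 0.051832
  k=2: C(11,2)·0.35^2·0.65^9 = 0.139547
  k=3: C(11,3)·0.35^3·0.65^8 = 0.225421
  k=4: C(11,4)·0.35^4·0.65^7 = 0.242761
1 − 0.668312 = 0.331688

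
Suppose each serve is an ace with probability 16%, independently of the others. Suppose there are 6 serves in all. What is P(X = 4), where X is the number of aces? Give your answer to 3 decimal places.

X ~ Binomial(n=6, p=0.16).
P(X=4) = C(6,4) · p^4 · (1−p)^2
= 15 · 0.00065536 · 0.7056 = 0.00694

0.007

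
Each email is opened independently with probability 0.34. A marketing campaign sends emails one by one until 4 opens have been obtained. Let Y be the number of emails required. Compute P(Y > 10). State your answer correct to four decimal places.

Needing more than 10 emails ⇔ fewer than 4 successes in the first 10. With X ~ Binomial(10, 0.34), P(Y > 10) = P(X ≤ 3).
  k=0: C(10,0)·0.34^0·0.66^10 = 0.015683
  k=1: C(10,1)·0.34^1·0.66^9 = 0.080793
  k=2: C(10,2)·0.34^2·0.66^8 = 0.187293
  k=3: C(10,3)·0.34^3·0.66^7 = 0.257292
P(X ≤ 3) = 0.541061

0.5411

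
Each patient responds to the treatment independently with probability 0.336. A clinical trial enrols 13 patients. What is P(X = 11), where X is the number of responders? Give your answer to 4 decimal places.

0.0002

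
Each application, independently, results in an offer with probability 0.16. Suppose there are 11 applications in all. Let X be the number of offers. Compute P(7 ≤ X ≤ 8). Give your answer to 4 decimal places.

X ~ Binomial(11, 0.16); P(7 ≤ X ≤ 8) = Σ C(11,k) p^k (1−p)^(11−k) over k:
  k=7: C(11,7)·0.16^7·0.84^4 = 0.000441
  k=8: C(11,8)·0.16^8·0.84^3 = 0.000042
Total = 0.000483

0.0005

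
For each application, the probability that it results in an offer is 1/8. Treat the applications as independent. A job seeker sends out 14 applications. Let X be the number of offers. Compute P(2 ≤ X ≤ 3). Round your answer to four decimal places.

X ~ Binomial(14, 0.125); P(2 ≤ X ≤ 3) = Σ C(14,k) p^k (1−p)^(14−k) over k:
  k=2: C(14,2)·0.125^2·0.875^12 = 0.286390
  k=3: C(14,3)·0.125^3·0.875^11 = 0.163652
Total = 0.450042

0.4500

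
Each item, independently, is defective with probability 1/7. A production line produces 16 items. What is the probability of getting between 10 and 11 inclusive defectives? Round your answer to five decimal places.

X ~ Binomial(16, 0.142857); P(10 ≤ X ≤ 11) = Σ C(16,k) p^k (1−p)^(16−k) over k:
  k=10: C(16,10)·0.142857^10·0.857143^6 = 0.0000112
  k=11: C(16,11)·0.142857^11·0.857143^5 = 0.0000010
Total = 0.0000123

0.00001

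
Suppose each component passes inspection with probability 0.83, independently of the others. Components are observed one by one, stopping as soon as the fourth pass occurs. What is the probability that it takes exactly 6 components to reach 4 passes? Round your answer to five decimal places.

0.13715

Y = trial on which the fourth success occurs; negative binomial, r=4, p=0.83.
P(Y=6) = C(5,3) · p^4 · (1−p)^2
= 10 · 0.47458 · 0.0289 = 0.1371545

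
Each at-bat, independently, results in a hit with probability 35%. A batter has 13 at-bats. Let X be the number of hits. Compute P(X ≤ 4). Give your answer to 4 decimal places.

0.5005

X ~ Binomial(13, 0.35); P(X ≤ 4) = Σ C(13,k) p^k (1−p)^(13−k) over k:
  k=0: C(13,0)·0.35^0·0.65^13 = 0.003697
  k=1: C(13,1)·0.35^1·0.65^12 = 0.025880
  k=2: C(13,2)·0.35^2·0.65^11 = 0.083614
  k=3: C(13,3)·0.35^3·0.65^10 = 0.165084
  k=4: C(13,4)·0.35^4·0.65^9 = 0.222228
Total = 0.500503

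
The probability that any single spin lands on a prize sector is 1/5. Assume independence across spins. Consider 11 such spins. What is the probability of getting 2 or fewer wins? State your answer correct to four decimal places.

0.6174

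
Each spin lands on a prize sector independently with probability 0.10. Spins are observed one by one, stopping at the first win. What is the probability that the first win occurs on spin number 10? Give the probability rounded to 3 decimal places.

Geometric (trials to first success), p = 0.10.
P(Y = 10) = (1−p)^9 · p = 0.38742 · 0.10 = 0.03874

0.039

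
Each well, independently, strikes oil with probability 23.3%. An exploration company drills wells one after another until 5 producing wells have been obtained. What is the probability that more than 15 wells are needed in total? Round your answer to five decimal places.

Needing more than 15 wells ⇔ fewer than 5 successes in the first 15. With X ~ Binomial(15, 0.233), P(Y > 15) = P(X ≤ 4).
  k=0: C(15,0)·0.233^0·0.767^15 = 0.0187038
  k=1: C(15,1)·0.233^1·0.767^14 = 0.0852280
  k=2: C(15,2)·0.233^2·0.767^13 = 0.1812345
  k=3: C(15,3)·0.233^3·0.767^12 = 0.2385742
  k=4: C(15,4)·0.233^4·0.767^11 = 0.2174229
P(X ≤ 4) = 0.7411635

0.74116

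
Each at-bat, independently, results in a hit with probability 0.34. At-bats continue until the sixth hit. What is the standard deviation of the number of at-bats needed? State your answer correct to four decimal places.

5.8529

Y = total at-bats until the sixth success; negative binomial with r=6, p=0.34.
SD(Y) = √[r(1−p)/p²] = √(34.256055) = 5.852867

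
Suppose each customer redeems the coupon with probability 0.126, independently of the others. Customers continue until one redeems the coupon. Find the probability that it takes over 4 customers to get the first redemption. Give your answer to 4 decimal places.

Y = number of customers to the first success; geometric, p = 0.126.
P(Y > 4) = P(first 4 all fail) = (1−p)^4 = 0.583507

0.5835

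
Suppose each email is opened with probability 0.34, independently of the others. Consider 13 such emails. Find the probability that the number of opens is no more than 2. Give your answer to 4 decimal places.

0.1280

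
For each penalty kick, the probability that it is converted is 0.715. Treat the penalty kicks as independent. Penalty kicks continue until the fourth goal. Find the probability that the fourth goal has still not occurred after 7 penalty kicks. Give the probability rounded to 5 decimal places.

Needing more than 7 penalty kicks ⇔ fewer than 4 successes in the first 7. With X ~ Binomial(7, 0.715), P(Y > 7) = P(X ≤ 3).
  k=0: C(7,0)·0.715^0·0.285^7 = 0.0001527
  k=1: C(7,1)·0.715^1·0.285^6 = 0.0026821
  k=2: C(7,2)·0.715^2·0.285^5 = 0.0201863
  k=3: C(7,3)·0.715^3·0.285^4 = 0.0844045
P(X ≤ 3) = 0.1074256

0.10743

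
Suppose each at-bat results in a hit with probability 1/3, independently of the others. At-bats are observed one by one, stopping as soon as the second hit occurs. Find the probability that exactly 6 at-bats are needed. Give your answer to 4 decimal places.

0.1097

Y = trial on which the second success occurs; negative binomial, r=2, p=0.333333.
P(Y=6) = C(5,1) · p^2 · (1−p)^4
= 5 · 0.11111 · 0.19753 = 0.109739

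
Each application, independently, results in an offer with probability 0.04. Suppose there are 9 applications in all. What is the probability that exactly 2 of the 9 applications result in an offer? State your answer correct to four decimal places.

0.0433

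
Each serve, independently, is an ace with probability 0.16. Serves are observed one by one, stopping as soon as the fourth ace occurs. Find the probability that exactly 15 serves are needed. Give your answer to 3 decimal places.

Y = trial on which the fourth success occurs; negative binomial, r=4, p=0.16.
P(Y=15) = C(14,3) · p^4 · (1−p)^11
= 364 · 0.00065536 · 0.14692 = 0.03505

0.035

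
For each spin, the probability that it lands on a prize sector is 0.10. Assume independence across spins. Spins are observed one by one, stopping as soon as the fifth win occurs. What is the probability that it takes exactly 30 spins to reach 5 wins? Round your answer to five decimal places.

Y = trial on which the fifth success occurs; negative binomial, r=5, p=0.10.
P(Y=30) = C(29,4) · p^5 · (1−p)^25
= 23751 · 1e-05 · 0.07179 = 0.0170508

0.01705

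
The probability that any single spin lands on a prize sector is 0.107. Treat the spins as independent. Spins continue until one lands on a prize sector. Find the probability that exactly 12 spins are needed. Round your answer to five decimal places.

0.03081

Geometric (trials to first success), p = 0.107.
P(Y = 12) = (1−p)^11 · p = 0.28798 · 0.107 = 0.0308141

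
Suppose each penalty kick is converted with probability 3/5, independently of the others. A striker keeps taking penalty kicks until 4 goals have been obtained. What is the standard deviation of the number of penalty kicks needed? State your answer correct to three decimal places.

2.108

Y = total penalty kicks until the fourth success; negative binomial with r=4, p=0.60.
SD(Y) = √[r(1−p)/p²] = √(4.44444) = 2.10819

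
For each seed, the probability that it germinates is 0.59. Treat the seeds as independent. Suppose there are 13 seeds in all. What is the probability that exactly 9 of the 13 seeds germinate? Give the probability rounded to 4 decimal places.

0.1750

X ~ Binomial(n=13, p=0.59).
P(X=9) = C(13,9) · p^9 · (1−p)^4
= 715 · 0.008663 · 0.028258 = 0.175029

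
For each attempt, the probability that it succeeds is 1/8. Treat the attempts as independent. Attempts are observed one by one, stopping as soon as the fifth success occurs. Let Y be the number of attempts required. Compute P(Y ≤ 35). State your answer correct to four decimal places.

0.4487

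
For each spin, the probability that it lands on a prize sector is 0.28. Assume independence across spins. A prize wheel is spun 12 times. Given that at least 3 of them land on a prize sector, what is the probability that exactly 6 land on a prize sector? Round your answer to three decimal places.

0.089

X ~ Binomial(12, 0.28). Want P(X=6 | X≥3) = P(X=6) / P(X≥3).
P(X=6) = C(12,6)·0.28^6·0.72^6 = 0.06203
P(X≥3) = 1 − 0.01941 − 0.09057 − 0.19372 = 0.69629
Ratio = 0.06203 / 0.69629 = 0.08909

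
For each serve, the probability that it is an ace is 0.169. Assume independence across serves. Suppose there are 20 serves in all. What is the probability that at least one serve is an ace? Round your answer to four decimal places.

0.9753

P(at least one) = 1 − P(none) = 1 − (1 − 0.169)^20
= 1 − 0.024662 = 0.975338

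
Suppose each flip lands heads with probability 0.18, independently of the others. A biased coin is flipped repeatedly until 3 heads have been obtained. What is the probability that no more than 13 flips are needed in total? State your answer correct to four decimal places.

0.4231

Finishing within 13 flips ⇔ at least 3 successes in the first 13. With X ~ Binomial(13, 0.18), P(Y ≤ 13) = 1 − P(X ≤ 2).
  k=0: C(13,0)·0.18^0·0.82^13 = 0.075784
  k=1: C(13,1)·0.18^1·0.82^12 = 0.216263
  k=2: C(13,2)·0.18^2·0.82^11 = 0.284834
1 − 0.576881 = 0.423119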